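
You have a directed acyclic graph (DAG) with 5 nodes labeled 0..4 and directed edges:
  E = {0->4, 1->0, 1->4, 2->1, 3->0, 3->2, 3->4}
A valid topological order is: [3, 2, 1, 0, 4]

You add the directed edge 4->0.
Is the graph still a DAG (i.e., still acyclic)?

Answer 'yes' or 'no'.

Answer: no

Derivation:
Given toposort: [3, 2, 1, 0, 4]
Position of 4: index 4; position of 0: index 3
New edge 4->0: backward (u after v in old order)
Backward edge: old toposort is now invalid. Check if this creates a cycle.
Does 0 already reach 4? Reachable from 0: [0, 4]. YES -> cycle!
Still a DAG? no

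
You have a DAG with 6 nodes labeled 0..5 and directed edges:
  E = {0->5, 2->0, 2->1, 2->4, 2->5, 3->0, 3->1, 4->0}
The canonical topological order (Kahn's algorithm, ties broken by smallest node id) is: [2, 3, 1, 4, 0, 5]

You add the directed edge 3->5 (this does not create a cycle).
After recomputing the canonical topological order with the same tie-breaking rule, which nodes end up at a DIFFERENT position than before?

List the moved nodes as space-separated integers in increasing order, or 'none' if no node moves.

Answer: none

Derivation:
Old toposort: [2, 3, 1, 4, 0, 5]
Added edge 3->5
Recompute Kahn (smallest-id tiebreak):
  initial in-degrees: [3, 2, 0, 0, 1, 3]
  ready (indeg=0): [2, 3]
  pop 2: indeg[0]->2; indeg[1]->1; indeg[4]->0; indeg[5]->2 | ready=[3, 4] | order so far=[2]
  pop 3: indeg[0]->1; indeg[1]->0; indeg[5]->1 | ready=[1, 4] | order so far=[2, 3]
  pop 1: no out-edges | ready=[4] | order so far=[2, 3, 1]
  pop 4: indeg[0]->0 | ready=[0] | order so far=[2, 3, 1, 4]
  pop 0: indeg[5]->0 | ready=[5] | order so far=[2, 3, 1, 4, 0]
  pop 5: no out-edges | ready=[] | order so far=[2, 3, 1, 4, 0, 5]
New canonical toposort: [2, 3, 1, 4, 0, 5]
Compare positions:
  Node 0: index 4 -> 4 (same)
  Node 1: index 2 -> 2 (same)
  Node 2: index 0 -> 0 (same)
  Node 3: index 1 -> 1 (same)
  Node 4: index 3 -> 3 (same)
  Node 5: index 5 -> 5 (same)
Nodes that changed position: none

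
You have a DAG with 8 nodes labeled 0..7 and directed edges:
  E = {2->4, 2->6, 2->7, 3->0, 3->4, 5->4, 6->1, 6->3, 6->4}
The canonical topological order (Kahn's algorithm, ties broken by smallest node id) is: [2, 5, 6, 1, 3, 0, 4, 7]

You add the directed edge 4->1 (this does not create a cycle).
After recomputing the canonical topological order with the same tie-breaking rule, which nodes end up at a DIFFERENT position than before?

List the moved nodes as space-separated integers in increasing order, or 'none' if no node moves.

Old toposort: [2, 5, 6, 1, 3, 0, 4, 7]
Added edge 4->1
Recompute Kahn (smallest-id tiebreak):
  initial in-degrees: [1, 2, 0, 1, 4, 0, 1, 1]
  ready (indeg=0): [2, 5]
  pop 2: indeg[4]->3; indeg[6]->0; indeg[7]->0 | ready=[5, 6, 7] | order so far=[2]
  pop 5: indeg[4]->2 | ready=[6, 7] | order so far=[2, 5]
  pop 6: indeg[1]->1; indeg[3]->0; indeg[4]->1 | ready=[3, 7] | order so far=[2, 5, 6]
  pop 3: indeg[0]->0; indeg[4]->0 | ready=[0, 4, 7] | order so far=[2, 5, 6, 3]
  pop 0: no out-edges | ready=[4, 7] | order so far=[2, 5, 6, 3, 0]
  pop 4: indeg[1]->0 | ready=[1, 7] | order so far=[2, 5, 6, 3, 0, 4]
  pop 1: no out-edges | ready=[7] | order so far=[2, 5, 6, 3, 0, 4, 1]
  pop 7: no out-edges | ready=[] | order so far=[2, 5, 6, 3, 0, 4, 1, 7]
New canonical toposort: [2, 5, 6, 3, 0, 4, 1, 7]
Compare positions:
  Node 0: index 5 -> 4 (moved)
  Node 1: index 3 -> 6 (moved)
  Node 2: index 0 -> 0 (same)
  Node 3: index 4 -> 3 (moved)
  Node 4: index 6 -> 5 (moved)
  Node 5: index 1 -> 1 (same)
  Node 6: index 2 -> 2 (same)
  Node 7: index 7 -> 7 (same)
Nodes that changed position: 0 1 3 4

Answer: 0 1 3 4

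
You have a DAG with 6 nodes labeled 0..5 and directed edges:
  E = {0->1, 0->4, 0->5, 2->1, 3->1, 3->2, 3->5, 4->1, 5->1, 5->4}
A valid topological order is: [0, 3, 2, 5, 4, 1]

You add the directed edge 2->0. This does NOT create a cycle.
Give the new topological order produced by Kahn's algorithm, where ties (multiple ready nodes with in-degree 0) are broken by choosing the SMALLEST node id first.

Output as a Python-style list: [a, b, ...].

Answer: [3, 2, 0, 5, 4, 1]

Derivation:
Old toposort: [0, 3, 2, 5, 4, 1]
Added edge: 2->0
Position of 2 (2) > position of 0 (0). Must reorder: 2 must now come before 0.
Run Kahn's algorithm (break ties by smallest node id):
  initial in-degrees: [1, 5, 1, 0, 2, 2]
  ready (indeg=0): [3]
  pop 3: indeg[1]->4; indeg[2]->0; indeg[5]->1 | ready=[2] | order so far=[3]
  pop 2: indeg[0]->0; indeg[1]->3 | ready=[0] | order so far=[3, 2]
  pop 0: indeg[1]->2; indeg[4]->1; indeg[5]->0 | ready=[5] | order so far=[3, 2, 0]
  pop 5: indeg[1]->1; indeg[4]->0 | ready=[4] | order so far=[3, 2, 0, 5]
  pop 4: indeg[1]->0 | ready=[1] | order so far=[3, 2, 0, 5, 4]
  pop 1: no out-edges | ready=[] | order so far=[3, 2, 0, 5, 4, 1]
  Result: [3, 2, 0, 5, 4, 1]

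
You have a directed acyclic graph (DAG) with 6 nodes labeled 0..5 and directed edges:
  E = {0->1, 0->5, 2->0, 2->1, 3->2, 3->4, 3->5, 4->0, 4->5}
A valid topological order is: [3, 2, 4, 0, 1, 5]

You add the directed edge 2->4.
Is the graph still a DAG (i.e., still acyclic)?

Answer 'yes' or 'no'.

Given toposort: [3, 2, 4, 0, 1, 5]
Position of 2: index 1; position of 4: index 2
New edge 2->4: forward
Forward edge: respects the existing order. Still a DAG, same toposort still valid.
Still a DAG? yes

Answer: yes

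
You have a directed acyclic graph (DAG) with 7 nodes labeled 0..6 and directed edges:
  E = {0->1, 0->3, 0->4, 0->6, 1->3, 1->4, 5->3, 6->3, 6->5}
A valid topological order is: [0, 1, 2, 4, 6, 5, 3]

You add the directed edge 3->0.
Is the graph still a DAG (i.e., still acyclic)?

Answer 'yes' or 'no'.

Answer: no

Derivation:
Given toposort: [0, 1, 2, 4, 6, 5, 3]
Position of 3: index 6; position of 0: index 0
New edge 3->0: backward (u after v in old order)
Backward edge: old toposort is now invalid. Check if this creates a cycle.
Does 0 already reach 3? Reachable from 0: [0, 1, 3, 4, 5, 6]. YES -> cycle!
Still a DAG? no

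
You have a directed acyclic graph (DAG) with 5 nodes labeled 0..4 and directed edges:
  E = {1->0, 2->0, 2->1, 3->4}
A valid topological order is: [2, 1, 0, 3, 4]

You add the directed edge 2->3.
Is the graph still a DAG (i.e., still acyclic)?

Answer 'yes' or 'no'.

Answer: yes

Derivation:
Given toposort: [2, 1, 0, 3, 4]
Position of 2: index 0; position of 3: index 3
New edge 2->3: forward
Forward edge: respects the existing order. Still a DAG, same toposort still valid.
Still a DAG? yes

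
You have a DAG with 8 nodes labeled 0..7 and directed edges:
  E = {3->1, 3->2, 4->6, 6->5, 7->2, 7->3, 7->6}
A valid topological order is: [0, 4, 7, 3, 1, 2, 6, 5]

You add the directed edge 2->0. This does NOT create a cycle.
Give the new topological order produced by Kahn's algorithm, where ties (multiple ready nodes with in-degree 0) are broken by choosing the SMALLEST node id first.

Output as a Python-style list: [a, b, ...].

Old toposort: [0, 4, 7, 3, 1, 2, 6, 5]
Added edge: 2->0
Position of 2 (5) > position of 0 (0). Must reorder: 2 must now come before 0.
Run Kahn's algorithm (break ties by smallest node id):
  initial in-degrees: [1, 1, 2, 1, 0, 1, 2, 0]
  ready (indeg=0): [4, 7]
  pop 4: indeg[6]->1 | ready=[7] | order so far=[4]
  pop 7: indeg[2]->1; indeg[3]->0; indeg[6]->0 | ready=[3, 6] | order so far=[4, 7]
  pop 3: indeg[1]->0; indeg[2]->0 | ready=[1, 2, 6] | order so far=[4, 7, 3]
  pop 1: no out-edges | ready=[2, 6] | order so far=[4, 7, 3, 1]
  pop 2: indeg[0]->0 | ready=[0, 6] | order so far=[4, 7, 3, 1, 2]
  pop 0: no out-edges | ready=[6] | order so far=[4, 7, 3, 1, 2, 0]
  pop 6: indeg[5]->0 | ready=[5] | order so far=[4, 7, 3, 1, 2, 0, 6]
  pop 5: no out-edges | ready=[] | order so far=[4, 7, 3, 1, 2, 0, 6, 5]
  Result: [4, 7, 3, 1, 2, 0, 6, 5]

Answer: [4, 7, 3, 1, 2, 0, 6, 5]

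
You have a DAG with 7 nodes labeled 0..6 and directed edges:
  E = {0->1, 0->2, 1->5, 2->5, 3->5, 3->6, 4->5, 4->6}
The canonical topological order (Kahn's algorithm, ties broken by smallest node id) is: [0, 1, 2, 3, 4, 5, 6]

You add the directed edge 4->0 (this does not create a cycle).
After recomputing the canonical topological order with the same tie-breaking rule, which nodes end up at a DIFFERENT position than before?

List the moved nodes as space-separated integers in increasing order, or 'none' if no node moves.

Old toposort: [0, 1, 2, 3, 4, 5, 6]
Added edge 4->0
Recompute Kahn (smallest-id tiebreak):
  initial in-degrees: [1, 1, 1, 0, 0, 4, 2]
  ready (indeg=0): [3, 4]
  pop 3: indeg[5]->3; indeg[6]->1 | ready=[4] | order so far=[3]
  pop 4: indeg[0]->0; indeg[5]->2; indeg[6]->0 | ready=[0, 6] | order so far=[3, 4]
  pop 0: indeg[1]->0; indeg[2]->0 | ready=[1, 2, 6] | order so far=[3, 4, 0]
  pop 1: indeg[5]->1 | ready=[2, 6] | order so far=[3, 4, 0, 1]
  pop 2: indeg[5]->0 | ready=[5, 6] | order so far=[3, 4, 0, 1, 2]
  pop 5: no out-edges | ready=[6] | order so far=[3, 4, 0, 1, 2, 5]
  pop 6: no out-edges | ready=[] | order so far=[3, 4, 0, 1, 2, 5, 6]
New canonical toposort: [3, 4, 0, 1, 2, 5, 6]
Compare positions:
  Node 0: index 0 -> 2 (moved)
  Node 1: index 1 -> 3 (moved)
  Node 2: index 2 -> 4 (moved)
  Node 3: index 3 -> 0 (moved)
  Node 4: index 4 -> 1 (moved)
  Node 5: index 5 -> 5 (same)
  Node 6: index 6 -> 6 (same)
Nodes that changed position: 0 1 2 3 4

Answer: 0 1 2 3 4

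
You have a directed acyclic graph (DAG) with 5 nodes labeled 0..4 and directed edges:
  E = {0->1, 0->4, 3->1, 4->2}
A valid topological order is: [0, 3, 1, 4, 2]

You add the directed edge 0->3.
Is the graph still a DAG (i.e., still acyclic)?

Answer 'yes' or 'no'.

Given toposort: [0, 3, 1, 4, 2]
Position of 0: index 0; position of 3: index 1
New edge 0->3: forward
Forward edge: respects the existing order. Still a DAG, same toposort still valid.
Still a DAG? yes

Answer: yes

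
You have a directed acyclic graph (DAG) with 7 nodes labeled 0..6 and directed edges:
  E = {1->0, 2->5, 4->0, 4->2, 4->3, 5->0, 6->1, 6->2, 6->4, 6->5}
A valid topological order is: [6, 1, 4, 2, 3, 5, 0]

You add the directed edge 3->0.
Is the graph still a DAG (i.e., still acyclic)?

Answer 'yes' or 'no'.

Answer: yes

Derivation:
Given toposort: [6, 1, 4, 2, 3, 5, 0]
Position of 3: index 4; position of 0: index 6
New edge 3->0: forward
Forward edge: respects the existing order. Still a DAG, same toposort still valid.
Still a DAG? yes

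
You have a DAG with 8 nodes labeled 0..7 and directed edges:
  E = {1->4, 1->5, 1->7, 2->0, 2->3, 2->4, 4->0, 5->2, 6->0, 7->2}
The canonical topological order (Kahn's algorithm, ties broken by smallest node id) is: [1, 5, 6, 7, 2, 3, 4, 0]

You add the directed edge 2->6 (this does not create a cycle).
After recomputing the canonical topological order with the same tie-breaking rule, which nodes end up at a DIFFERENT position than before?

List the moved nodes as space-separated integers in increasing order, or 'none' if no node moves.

Old toposort: [1, 5, 6, 7, 2, 3, 4, 0]
Added edge 2->6
Recompute Kahn (smallest-id tiebreak):
  initial in-degrees: [3, 0, 2, 1, 2, 1, 1, 1]
  ready (indeg=0): [1]
  pop 1: indeg[4]->1; indeg[5]->0; indeg[7]->0 | ready=[5, 7] | order so far=[1]
  pop 5: indeg[2]->1 | ready=[7] | order so far=[1, 5]
  pop 7: indeg[2]->0 | ready=[2] | order so far=[1, 5, 7]
  pop 2: indeg[0]->2; indeg[3]->0; indeg[4]->0; indeg[6]->0 | ready=[3, 4, 6] | order so far=[1, 5, 7, 2]
  pop 3: no out-edges | ready=[4, 6] | order so far=[1, 5, 7, 2, 3]
  pop 4: indeg[0]->1 | ready=[6] | order so far=[1, 5, 7, 2, 3, 4]
  pop 6: indeg[0]->0 | ready=[0] | order so far=[1, 5, 7, 2, 3, 4, 6]
  pop 0: no out-edges | ready=[] | order so far=[1, 5, 7, 2, 3, 4, 6, 0]
New canonical toposort: [1, 5, 7, 2, 3, 4, 6, 0]
Compare positions:
  Node 0: index 7 -> 7 (same)
  Node 1: index 0 -> 0 (same)
  Node 2: index 4 -> 3 (moved)
  Node 3: index 5 -> 4 (moved)
  Node 4: index 6 -> 5 (moved)
  Node 5: index 1 -> 1 (same)
  Node 6: index 2 -> 6 (moved)
  Node 7: index 3 -> 2 (moved)
Nodes that changed position: 2 3 4 6 7

Answer: 2 3 4 6 7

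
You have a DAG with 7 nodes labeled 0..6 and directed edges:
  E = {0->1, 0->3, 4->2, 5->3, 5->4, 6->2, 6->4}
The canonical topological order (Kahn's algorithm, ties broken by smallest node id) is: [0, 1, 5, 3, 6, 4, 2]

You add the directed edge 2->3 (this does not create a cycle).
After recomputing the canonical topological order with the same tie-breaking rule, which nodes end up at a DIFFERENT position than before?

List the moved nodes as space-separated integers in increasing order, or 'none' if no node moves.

Answer: 2 3 4 6

Derivation:
Old toposort: [0, 1, 5, 3, 6, 4, 2]
Added edge 2->3
Recompute Kahn (smallest-id tiebreak):
  initial in-degrees: [0, 1, 2, 3, 2, 0, 0]
  ready (indeg=0): [0, 5, 6]
  pop 0: indeg[1]->0; indeg[3]->2 | ready=[1, 5, 6] | order so far=[0]
  pop 1: no out-edges | ready=[5, 6] | order so far=[0, 1]
  pop 5: indeg[3]->1; indeg[4]->1 | ready=[6] | order so far=[0, 1, 5]
  pop 6: indeg[2]->1; indeg[4]->0 | ready=[4] | order so far=[0, 1, 5, 6]
  pop 4: indeg[2]->0 | ready=[2] | order so far=[0, 1, 5, 6, 4]
  pop 2: indeg[3]->0 | ready=[3] | order so far=[0, 1, 5, 6, 4, 2]
  pop 3: no out-edges | ready=[] | order so far=[0, 1, 5, 6, 4, 2, 3]
New canonical toposort: [0, 1, 5, 6, 4, 2, 3]
Compare positions:
  Node 0: index 0 -> 0 (same)
  Node 1: index 1 -> 1 (same)
  Node 2: index 6 -> 5 (moved)
  Node 3: index 3 -> 6 (moved)
  Node 4: index 5 -> 4 (moved)
  Node 5: index 2 -> 2 (same)
  Node 6: index 4 -> 3 (moved)
Nodes that changed position: 2 3 4 6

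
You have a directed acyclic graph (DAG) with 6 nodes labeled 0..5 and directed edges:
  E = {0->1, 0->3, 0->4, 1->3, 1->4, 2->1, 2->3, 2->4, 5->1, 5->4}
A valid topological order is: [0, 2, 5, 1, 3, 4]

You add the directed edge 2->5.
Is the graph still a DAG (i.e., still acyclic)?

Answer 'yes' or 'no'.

Given toposort: [0, 2, 5, 1, 3, 4]
Position of 2: index 1; position of 5: index 2
New edge 2->5: forward
Forward edge: respects the existing order. Still a DAG, same toposort still valid.
Still a DAG? yes

Answer: yes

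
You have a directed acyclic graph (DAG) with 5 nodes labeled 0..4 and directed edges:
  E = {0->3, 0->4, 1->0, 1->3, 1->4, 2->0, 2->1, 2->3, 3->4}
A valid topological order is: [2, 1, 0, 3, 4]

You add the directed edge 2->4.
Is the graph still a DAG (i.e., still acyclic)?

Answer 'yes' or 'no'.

Given toposort: [2, 1, 0, 3, 4]
Position of 2: index 0; position of 4: index 4
New edge 2->4: forward
Forward edge: respects the existing order. Still a DAG, same toposort still valid.
Still a DAG? yes

Answer: yes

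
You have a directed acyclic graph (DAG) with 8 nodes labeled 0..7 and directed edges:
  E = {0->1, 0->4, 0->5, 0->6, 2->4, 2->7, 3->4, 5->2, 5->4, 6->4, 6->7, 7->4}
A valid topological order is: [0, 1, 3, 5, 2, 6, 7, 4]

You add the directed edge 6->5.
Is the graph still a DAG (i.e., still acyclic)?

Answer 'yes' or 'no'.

Answer: yes

Derivation:
Given toposort: [0, 1, 3, 5, 2, 6, 7, 4]
Position of 6: index 5; position of 5: index 3
New edge 6->5: backward (u after v in old order)
Backward edge: old toposort is now invalid. Check if this creates a cycle.
Does 5 already reach 6? Reachable from 5: [2, 4, 5, 7]. NO -> still a DAG (reorder needed).
Still a DAG? yes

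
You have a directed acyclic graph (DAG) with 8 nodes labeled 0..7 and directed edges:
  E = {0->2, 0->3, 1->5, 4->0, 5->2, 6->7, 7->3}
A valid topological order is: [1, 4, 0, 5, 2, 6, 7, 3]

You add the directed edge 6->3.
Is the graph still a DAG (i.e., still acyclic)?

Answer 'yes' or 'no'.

Given toposort: [1, 4, 0, 5, 2, 6, 7, 3]
Position of 6: index 5; position of 3: index 7
New edge 6->3: forward
Forward edge: respects the existing order. Still a DAG, same toposort still valid.
Still a DAG? yes

Answer: yes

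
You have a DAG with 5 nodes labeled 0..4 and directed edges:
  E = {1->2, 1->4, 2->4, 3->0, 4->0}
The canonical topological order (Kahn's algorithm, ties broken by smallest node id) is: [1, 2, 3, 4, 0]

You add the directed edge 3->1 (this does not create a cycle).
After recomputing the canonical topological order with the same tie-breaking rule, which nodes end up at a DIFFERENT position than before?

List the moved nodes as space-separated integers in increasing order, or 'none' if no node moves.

Answer: 1 2 3

Derivation:
Old toposort: [1, 2, 3, 4, 0]
Added edge 3->1
Recompute Kahn (smallest-id tiebreak):
  initial in-degrees: [2, 1, 1, 0, 2]
  ready (indeg=0): [3]
  pop 3: indeg[0]->1; indeg[1]->0 | ready=[1] | order so far=[3]
  pop 1: indeg[2]->0; indeg[4]->1 | ready=[2] | order so far=[3, 1]
  pop 2: indeg[4]->0 | ready=[4] | order so far=[3, 1, 2]
  pop 4: indeg[0]->0 | ready=[0] | order so far=[3, 1, 2, 4]
  pop 0: no out-edges | ready=[] | order so far=[3, 1, 2, 4, 0]
New canonical toposort: [3, 1, 2, 4, 0]
Compare positions:
  Node 0: index 4 -> 4 (same)
  Node 1: index 0 -> 1 (moved)
  Node 2: index 1 -> 2 (moved)
  Node 3: index 2 -> 0 (moved)
  Node 4: index 3 -> 3 (same)
Nodes that changed position: 1 2 3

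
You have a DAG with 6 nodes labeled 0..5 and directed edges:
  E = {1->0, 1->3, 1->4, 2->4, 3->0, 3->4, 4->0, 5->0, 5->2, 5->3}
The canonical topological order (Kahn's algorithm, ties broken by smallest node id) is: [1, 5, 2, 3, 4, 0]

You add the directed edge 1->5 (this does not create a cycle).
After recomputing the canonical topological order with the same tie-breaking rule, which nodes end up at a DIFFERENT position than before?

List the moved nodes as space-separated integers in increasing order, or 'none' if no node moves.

Old toposort: [1, 5, 2, 3, 4, 0]
Added edge 1->5
Recompute Kahn (smallest-id tiebreak):
  initial in-degrees: [4, 0, 1, 2, 3, 1]
  ready (indeg=0): [1]
  pop 1: indeg[0]->3; indeg[3]->1; indeg[4]->2; indeg[5]->0 | ready=[5] | order so far=[1]
  pop 5: indeg[0]->2; indeg[2]->0; indeg[3]->0 | ready=[2, 3] | order so far=[1, 5]
  pop 2: indeg[4]->1 | ready=[3] | order so far=[1, 5, 2]
  pop 3: indeg[0]->1; indeg[4]->0 | ready=[4] | order so far=[1, 5, 2, 3]
  pop 4: indeg[0]->0 | ready=[0] | order so far=[1, 5, 2, 3, 4]
  pop 0: no out-edges | ready=[] | order so far=[1, 5, 2, 3, 4, 0]
New canonical toposort: [1, 5, 2, 3, 4, 0]
Compare positions:
  Node 0: index 5 -> 5 (same)
  Node 1: index 0 -> 0 (same)
  Node 2: index 2 -> 2 (same)
  Node 3: index 3 -> 3 (same)
  Node 4: index 4 -> 4 (same)
  Node 5: index 1 -> 1 (same)
Nodes that changed position: none

Answer: none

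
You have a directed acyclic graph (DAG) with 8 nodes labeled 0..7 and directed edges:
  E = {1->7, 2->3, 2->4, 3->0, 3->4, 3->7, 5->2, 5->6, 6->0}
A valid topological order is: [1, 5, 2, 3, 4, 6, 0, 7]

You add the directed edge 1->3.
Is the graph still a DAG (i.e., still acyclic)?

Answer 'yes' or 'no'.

Answer: yes

Derivation:
Given toposort: [1, 5, 2, 3, 4, 6, 0, 7]
Position of 1: index 0; position of 3: index 3
New edge 1->3: forward
Forward edge: respects the existing order. Still a DAG, same toposort still valid.
Still a DAG? yes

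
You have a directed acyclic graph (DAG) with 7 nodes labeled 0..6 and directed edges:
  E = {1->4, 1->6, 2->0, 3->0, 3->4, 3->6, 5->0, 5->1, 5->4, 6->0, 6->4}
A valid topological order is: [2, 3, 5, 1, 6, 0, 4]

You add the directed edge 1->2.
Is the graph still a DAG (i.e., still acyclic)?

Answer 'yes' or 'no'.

Given toposort: [2, 3, 5, 1, 6, 0, 4]
Position of 1: index 3; position of 2: index 0
New edge 1->2: backward (u after v in old order)
Backward edge: old toposort is now invalid. Check if this creates a cycle.
Does 2 already reach 1? Reachable from 2: [0, 2]. NO -> still a DAG (reorder needed).
Still a DAG? yes

Answer: yes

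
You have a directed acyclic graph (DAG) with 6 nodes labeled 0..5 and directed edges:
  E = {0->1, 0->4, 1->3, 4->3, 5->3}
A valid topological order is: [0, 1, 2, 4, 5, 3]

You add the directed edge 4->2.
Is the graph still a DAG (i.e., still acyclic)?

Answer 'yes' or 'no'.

Given toposort: [0, 1, 2, 4, 5, 3]
Position of 4: index 3; position of 2: index 2
New edge 4->2: backward (u after v in old order)
Backward edge: old toposort is now invalid. Check if this creates a cycle.
Does 2 already reach 4? Reachable from 2: [2]. NO -> still a DAG (reorder needed).
Still a DAG? yes

Answer: yes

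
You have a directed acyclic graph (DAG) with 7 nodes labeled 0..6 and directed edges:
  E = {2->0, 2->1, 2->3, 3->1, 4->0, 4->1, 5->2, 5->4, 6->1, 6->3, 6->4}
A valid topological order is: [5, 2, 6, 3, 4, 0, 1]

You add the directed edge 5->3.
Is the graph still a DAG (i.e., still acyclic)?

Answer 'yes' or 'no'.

Answer: yes

Derivation:
Given toposort: [5, 2, 6, 3, 4, 0, 1]
Position of 5: index 0; position of 3: index 3
New edge 5->3: forward
Forward edge: respects the existing order. Still a DAG, same toposort still valid.
Still a DAG? yes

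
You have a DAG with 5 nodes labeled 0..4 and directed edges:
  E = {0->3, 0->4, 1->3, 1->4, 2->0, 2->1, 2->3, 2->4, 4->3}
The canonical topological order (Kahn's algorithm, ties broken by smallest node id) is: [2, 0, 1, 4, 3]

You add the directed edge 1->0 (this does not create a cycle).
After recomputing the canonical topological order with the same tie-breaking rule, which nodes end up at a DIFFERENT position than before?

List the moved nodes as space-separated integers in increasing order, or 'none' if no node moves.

Answer: 0 1

Derivation:
Old toposort: [2, 0, 1, 4, 3]
Added edge 1->0
Recompute Kahn (smallest-id tiebreak):
  initial in-degrees: [2, 1, 0, 4, 3]
  ready (indeg=0): [2]
  pop 2: indeg[0]->1; indeg[1]->0; indeg[3]->3; indeg[4]->2 | ready=[1] | order so far=[2]
  pop 1: indeg[0]->0; indeg[3]->2; indeg[4]->1 | ready=[0] | order so far=[2, 1]
  pop 0: indeg[3]->1; indeg[4]->0 | ready=[4] | order so far=[2, 1, 0]
  pop 4: indeg[3]->0 | ready=[3] | order so far=[2, 1, 0, 4]
  pop 3: no out-edges | ready=[] | order so far=[2, 1, 0, 4, 3]
New canonical toposort: [2, 1, 0, 4, 3]
Compare positions:
  Node 0: index 1 -> 2 (moved)
  Node 1: index 2 -> 1 (moved)
  Node 2: index 0 -> 0 (same)
  Node 3: index 4 -> 4 (same)
  Node 4: index 3 -> 3 (same)
Nodes that changed position: 0 1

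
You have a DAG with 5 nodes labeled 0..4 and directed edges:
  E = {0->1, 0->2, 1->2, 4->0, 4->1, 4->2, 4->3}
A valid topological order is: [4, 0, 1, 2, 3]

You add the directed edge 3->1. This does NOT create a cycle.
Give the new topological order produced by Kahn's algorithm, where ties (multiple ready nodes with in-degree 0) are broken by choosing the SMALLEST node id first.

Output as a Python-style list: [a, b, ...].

Old toposort: [4, 0, 1, 2, 3]
Added edge: 3->1
Position of 3 (4) > position of 1 (2). Must reorder: 3 must now come before 1.
Run Kahn's algorithm (break ties by smallest node id):
  initial in-degrees: [1, 3, 3, 1, 0]
  ready (indeg=0): [4]
  pop 4: indeg[0]->0; indeg[1]->2; indeg[2]->2; indeg[3]->0 | ready=[0, 3] | order so far=[4]
  pop 0: indeg[1]->1; indeg[2]->1 | ready=[3] | order so far=[4, 0]
  pop 3: indeg[1]->0 | ready=[1] | order so far=[4, 0, 3]
  pop 1: indeg[2]->0 | ready=[2] | order so far=[4, 0, 3, 1]
  pop 2: no out-edges | ready=[] | order so far=[4, 0, 3, 1, 2]
  Result: [4, 0, 3, 1, 2]

Answer: [4, 0, 3, 1, 2]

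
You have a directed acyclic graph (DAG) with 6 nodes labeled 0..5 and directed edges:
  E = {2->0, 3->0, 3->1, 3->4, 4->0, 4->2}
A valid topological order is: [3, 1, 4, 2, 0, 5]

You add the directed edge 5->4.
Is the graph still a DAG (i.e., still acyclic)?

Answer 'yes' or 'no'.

Given toposort: [3, 1, 4, 2, 0, 5]
Position of 5: index 5; position of 4: index 2
New edge 5->4: backward (u after v in old order)
Backward edge: old toposort is now invalid. Check if this creates a cycle.
Does 4 already reach 5? Reachable from 4: [0, 2, 4]. NO -> still a DAG (reorder needed).
Still a DAG? yes

Answer: yes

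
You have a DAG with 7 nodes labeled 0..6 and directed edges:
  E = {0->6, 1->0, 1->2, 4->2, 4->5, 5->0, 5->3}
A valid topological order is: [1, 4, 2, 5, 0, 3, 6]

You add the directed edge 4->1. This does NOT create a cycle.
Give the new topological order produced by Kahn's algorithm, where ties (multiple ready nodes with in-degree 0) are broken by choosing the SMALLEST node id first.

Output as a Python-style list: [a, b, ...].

Answer: [4, 1, 2, 5, 0, 3, 6]

Derivation:
Old toposort: [1, 4, 2, 5, 0, 3, 6]
Added edge: 4->1
Position of 4 (1) > position of 1 (0). Must reorder: 4 must now come before 1.
Run Kahn's algorithm (break ties by smallest node id):
  initial in-degrees: [2, 1, 2, 1, 0, 1, 1]
  ready (indeg=0): [4]
  pop 4: indeg[1]->0; indeg[2]->1; indeg[5]->0 | ready=[1, 5] | order so far=[4]
  pop 1: indeg[0]->1; indeg[2]->0 | ready=[2, 5] | order so far=[4, 1]
  pop 2: no out-edges | ready=[5] | order so far=[4, 1, 2]
  pop 5: indeg[0]->0; indeg[3]->0 | ready=[0, 3] | order so far=[4, 1, 2, 5]
  pop 0: indeg[6]->0 | ready=[3, 6] | order so far=[4, 1, 2, 5, 0]
  pop 3: no out-edges | ready=[6] | order so far=[4, 1, 2, 5, 0, 3]
  pop 6: no out-edges | ready=[] | order so far=[4, 1, 2, 5, 0, 3, 6]
  Result: [4, 1, 2, 5, 0, 3, 6]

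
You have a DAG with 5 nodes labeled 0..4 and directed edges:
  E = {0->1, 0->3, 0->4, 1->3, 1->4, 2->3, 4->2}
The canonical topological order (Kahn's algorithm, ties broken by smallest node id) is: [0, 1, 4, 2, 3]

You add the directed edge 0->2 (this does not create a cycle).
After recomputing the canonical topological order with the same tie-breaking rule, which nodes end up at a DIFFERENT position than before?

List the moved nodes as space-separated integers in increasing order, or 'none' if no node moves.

Old toposort: [0, 1, 4, 2, 3]
Added edge 0->2
Recompute Kahn (smallest-id tiebreak):
  initial in-degrees: [0, 1, 2, 3, 2]
  ready (indeg=0): [0]
  pop 0: indeg[1]->0; indeg[2]->1; indeg[3]->2; indeg[4]->1 | ready=[1] | order so far=[0]
  pop 1: indeg[3]->1; indeg[4]->0 | ready=[4] | order so far=[0, 1]
  pop 4: indeg[2]->0 | ready=[2] | order so far=[0, 1, 4]
  pop 2: indeg[3]->0 | ready=[3] | order so far=[0, 1, 4, 2]
  pop 3: no out-edges | ready=[] | order so far=[0, 1, 4, 2, 3]
New canonical toposort: [0, 1, 4, 2, 3]
Compare positions:
  Node 0: index 0 -> 0 (same)
  Node 1: index 1 -> 1 (same)
  Node 2: index 3 -> 3 (same)
  Node 3: index 4 -> 4 (same)
  Node 4: index 2 -> 2 (same)
Nodes that changed position: none

Answer: none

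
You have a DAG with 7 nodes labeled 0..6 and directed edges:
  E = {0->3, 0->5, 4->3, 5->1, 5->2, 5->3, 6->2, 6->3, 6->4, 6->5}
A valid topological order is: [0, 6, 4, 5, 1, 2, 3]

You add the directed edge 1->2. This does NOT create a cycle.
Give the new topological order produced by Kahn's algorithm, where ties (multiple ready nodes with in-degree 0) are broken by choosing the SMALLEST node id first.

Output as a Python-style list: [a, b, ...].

Old toposort: [0, 6, 4, 5, 1, 2, 3]
Added edge: 1->2
Position of 1 (4) < position of 2 (5). Old order still valid.
Run Kahn's algorithm (break ties by smallest node id):
  initial in-degrees: [0, 1, 3, 4, 1, 2, 0]
  ready (indeg=0): [0, 6]
  pop 0: indeg[3]->3; indeg[5]->1 | ready=[6] | order so far=[0]
  pop 6: indeg[2]->2; indeg[3]->2; indeg[4]->0; indeg[5]->0 | ready=[4, 5] | order so far=[0, 6]
  pop 4: indeg[3]->1 | ready=[5] | order so far=[0, 6, 4]
  pop 5: indeg[1]->0; indeg[2]->1; indeg[3]->0 | ready=[1, 3] | order so far=[0, 6, 4, 5]
  pop 1: indeg[2]->0 | ready=[2, 3] | order so far=[0, 6, 4, 5, 1]
  pop 2: no out-edges | ready=[3] | order so far=[0, 6, 4, 5, 1, 2]
  pop 3: no out-edges | ready=[] | order so far=[0, 6, 4, 5, 1, 2, 3]
  Result: [0, 6, 4, 5, 1, 2, 3]

Answer: [0, 6, 4, 5, 1, 2, 3]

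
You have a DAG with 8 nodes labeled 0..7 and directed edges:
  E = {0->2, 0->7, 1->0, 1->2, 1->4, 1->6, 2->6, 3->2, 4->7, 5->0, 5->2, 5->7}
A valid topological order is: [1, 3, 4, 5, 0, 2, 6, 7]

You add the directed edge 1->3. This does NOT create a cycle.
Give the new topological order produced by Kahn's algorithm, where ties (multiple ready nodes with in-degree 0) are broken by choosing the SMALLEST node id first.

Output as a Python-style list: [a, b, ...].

Old toposort: [1, 3, 4, 5, 0, 2, 6, 7]
Added edge: 1->3
Position of 1 (0) < position of 3 (1). Old order still valid.
Run Kahn's algorithm (break ties by smallest node id):
  initial in-degrees: [2, 0, 4, 1, 1, 0, 2, 3]
  ready (indeg=0): [1, 5]
  pop 1: indeg[0]->1; indeg[2]->3; indeg[3]->0; indeg[4]->0; indeg[6]->1 | ready=[3, 4, 5] | order so far=[1]
  pop 3: indeg[2]->2 | ready=[4, 5] | order so far=[1, 3]
  pop 4: indeg[7]->2 | ready=[5] | order so far=[1, 3, 4]
  pop 5: indeg[0]->0; indeg[2]->1; indeg[7]->1 | ready=[0] | order so far=[1, 3, 4, 5]
  pop 0: indeg[2]->0; indeg[7]->0 | ready=[2, 7] | order so far=[1, 3, 4, 5, 0]
  pop 2: indeg[6]->0 | ready=[6, 7] | order so far=[1, 3, 4, 5, 0, 2]
  pop 6: no out-edges | ready=[7] | order so far=[1, 3, 4, 5, 0, 2, 6]
  pop 7: no out-edges | ready=[] | order so far=[1, 3, 4, 5, 0, 2, 6, 7]
  Result: [1, 3, 4, 5, 0, 2, 6, 7]

Answer: [1, 3, 4, 5, 0, 2, 6, 7]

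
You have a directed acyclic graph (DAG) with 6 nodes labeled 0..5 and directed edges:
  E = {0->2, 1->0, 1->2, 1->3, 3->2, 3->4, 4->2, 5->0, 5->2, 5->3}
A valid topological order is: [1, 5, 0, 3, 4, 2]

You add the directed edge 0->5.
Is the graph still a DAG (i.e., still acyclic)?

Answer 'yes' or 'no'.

Given toposort: [1, 5, 0, 3, 4, 2]
Position of 0: index 2; position of 5: index 1
New edge 0->5: backward (u after v in old order)
Backward edge: old toposort is now invalid. Check if this creates a cycle.
Does 5 already reach 0? Reachable from 5: [0, 2, 3, 4, 5]. YES -> cycle!
Still a DAG? no

Answer: no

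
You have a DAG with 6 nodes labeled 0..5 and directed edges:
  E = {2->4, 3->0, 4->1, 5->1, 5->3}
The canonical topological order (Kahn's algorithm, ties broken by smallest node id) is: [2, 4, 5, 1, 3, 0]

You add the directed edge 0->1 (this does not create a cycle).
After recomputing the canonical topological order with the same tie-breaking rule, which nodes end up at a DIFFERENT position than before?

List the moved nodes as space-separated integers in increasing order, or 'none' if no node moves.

Old toposort: [2, 4, 5, 1, 3, 0]
Added edge 0->1
Recompute Kahn (smallest-id tiebreak):
  initial in-degrees: [1, 3, 0, 1, 1, 0]
  ready (indeg=0): [2, 5]
  pop 2: indeg[4]->0 | ready=[4, 5] | order so far=[2]
  pop 4: indeg[1]->2 | ready=[5] | order so far=[2, 4]
  pop 5: indeg[1]->1; indeg[3]->0 | ready=[3] | order so far=[2, 4, 5]
  pop 3: indeg[0]->0 | ready=[0] | order so far=[2, 4, 5, 3]
  pop 0: indeg[1]->0 | ready=[1] | order so far=[2, 4, 5, 3, 0]
  pop 1: no out-edges | ready=[] | order so far=[2, 4, 5, 3, 0, 1]
New canonical toposort: [2, 4, 5, 3, 0, 1]
Compare positions:
  Node 0: index 5 -> 4 (moved)
  Node 1: index 3 -> 5 (moved)
  Node 2: index 0 -> 0 (same)
  Node 3: index 4 -> 3 (moved)
  Node 4: index 1 -> 1 (same)
  Node 5: index 2 -> 2 (same)
Nodes that changed position: 0 1 3

Answer: 0 1 3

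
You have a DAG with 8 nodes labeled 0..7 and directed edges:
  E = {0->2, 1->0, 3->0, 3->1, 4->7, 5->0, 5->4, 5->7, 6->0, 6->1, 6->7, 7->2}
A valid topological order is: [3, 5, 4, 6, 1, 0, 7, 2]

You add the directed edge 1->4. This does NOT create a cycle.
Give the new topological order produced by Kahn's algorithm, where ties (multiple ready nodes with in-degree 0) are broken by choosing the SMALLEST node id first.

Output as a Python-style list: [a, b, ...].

Answer: [3, 5, 6, 1, 0, 4, 7, 2]

Derivation:
Old toposort: [3, 5, 4, 6, 1, 0, 7, 2]
Added edge: 1->4
Position of 1 (4) > position of 4 (2). Must reorder: 1 must now come before 4.
Run Kahn's algorithm (break ties by smallest node id):
  initial in-degrees: [4, 2, 2, 0, 2, 0, 0, 3]
  ready (indeg=0): [3, 5, 6]
  pop 3: indeg[0]->3; indeg[1]->1 | ready=[5, 6] | order so far=[3]
  pop 5: indeg[0]->2; indeg[4]->1; indeg[7]->2 | ready=[6] | order so far=[3, 5]
  pop 6: indeg[0]->1; indeg[1]->0; indeg[7]->1 | ready=[1] | order so far=[3, 5, 6]
  pop 1: indeg[0]->0; indeg[4]->0 | ready=[0, 4] | order so far=[3, 5, 6, 1]
  pop 0: indeg[2]->1 | ready=[4] | order so far=[3, 5, 6, 1, 0]
  pop 4: indeg[7]->0 | ready=[7] | order so far=[3, 5, 6, 1, 0, 4]
  pop 7: indeg[2]->0 | ready=[2] | order so far=[3, 5, 6, 1, 0, 4, 7]
  pop 2: no out-edges | ready=[] | order so far=[3, 5, 6, 1, 0, 4, 7, 2]
  Result: [3, 5, 6, 1, 0, 4, 7, 2]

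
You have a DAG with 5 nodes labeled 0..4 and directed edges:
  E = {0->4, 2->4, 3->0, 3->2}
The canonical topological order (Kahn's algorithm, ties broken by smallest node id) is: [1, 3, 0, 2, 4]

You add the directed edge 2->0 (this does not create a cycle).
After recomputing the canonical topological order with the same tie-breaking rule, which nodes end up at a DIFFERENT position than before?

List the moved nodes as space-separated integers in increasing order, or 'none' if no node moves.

Old toposort: [1, 3, 0, 2, 4]
Added edge 2->0
Recompute Kahn (smallest-id tiebreak):
  initial in-degrees: [2, 0, 1, 0, 2]
  ready (indeg=0): [1, 3]
  pop 1: no out-edges | ready=[3] | order so far=[1]
  pop 3: indeg[0]->1; indeg[2]->0 | ready=[2] | order so far=[1, 3]
  pop 2: indeg[0]->0; indeg[4]->1 | ready=[0] | order so far=[1, 3, 2]
  pop 0: indeg[4]->0 | ready=[4] | order so far=[1, 3, 2, 0]
  pop 4: no out-edges | ready=[] | order so far=[1, 3, 2, 0, 4]
New canonical toposort: [1, 3, 2, 0, 4]
Compare positions:
  Node 0: index 2 -> 3 (moved)
  Node 1: index 0 -> 0 (same)
  Node 2: index 3 -> 2 (moved)
  Node 3: index 1 -> 1 (same)
  Node 4: index 4 -> 4 (same)
Nodes that changed position: 0 2

Answer: 0 2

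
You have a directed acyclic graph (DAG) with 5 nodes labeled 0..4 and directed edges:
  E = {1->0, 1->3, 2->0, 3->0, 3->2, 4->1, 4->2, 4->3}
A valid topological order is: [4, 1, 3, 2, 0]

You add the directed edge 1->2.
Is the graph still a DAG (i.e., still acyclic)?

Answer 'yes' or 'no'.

Answer: yes

Derivation:
Given toposort: [4, 1, 3, 2, 0]
Position of 1: index 1; position of 2: index 3
New edge 1->2: forward
Forward edge: respects the existing order. Still a DAG, same toposort still valid.
Still a DAG? yes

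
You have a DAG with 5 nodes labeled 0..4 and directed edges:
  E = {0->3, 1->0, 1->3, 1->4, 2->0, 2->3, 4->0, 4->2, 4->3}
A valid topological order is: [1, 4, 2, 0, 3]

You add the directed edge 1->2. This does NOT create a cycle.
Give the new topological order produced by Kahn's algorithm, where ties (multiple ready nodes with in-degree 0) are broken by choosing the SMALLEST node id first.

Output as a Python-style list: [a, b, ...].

Old toposort: [1, 4, 2, 0, 3]
Added edge: 1->2
Position of 1 (0) < position of 2 (2). Old order still valid.
Run Kahn's algorithm (break ties by smallest node id):
  initial in-degrees: [3, 0, 2, 4, 1]
  ready (indeg=0): [1]
  pop 1: indeg[0]->2; indeg[2]->1; indeg[3]->3; indeg[4]->0 | ready=[4] | order so far=[1]
  pop 4: indeg[0]->1; indeg[2]->0; indeg[3]->2 | ready=[2] | order so far=[1, 4]
  pop 2: indeg[0]->0; indeg[3]->1 | ready=[0] | order so far=[1, 4, 2]
  pop 0: indeg[3]->0 | ready=[3] | order so far=[1, 4, 2, 0]
  pop 3: no out-edges | ready=[] | order so far=[1, 4, 2, 0, 3]
  Result: [1, 4, 2, 0, 3]

Answer: [1, 4, 2, 0, 3]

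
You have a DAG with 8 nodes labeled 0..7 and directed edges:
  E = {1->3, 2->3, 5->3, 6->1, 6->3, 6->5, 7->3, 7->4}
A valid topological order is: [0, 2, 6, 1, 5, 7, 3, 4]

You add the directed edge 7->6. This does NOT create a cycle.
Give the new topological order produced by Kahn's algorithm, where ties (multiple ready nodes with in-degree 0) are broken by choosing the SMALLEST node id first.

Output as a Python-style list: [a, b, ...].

Answer: [0, 2, 7, 4, 6, 1, 5, 3]

Derivation:
Old toposort: [0, 2, 6, 1, 5, 7, 3, 4]
Added edge: 7->6
Position of 7 (5) > position of 6 (2). Must reorder: 7 must now come before 6.
Run Kahn's algorithm (break ties by smallest node id):
  initial in-degrees: [0, 1, 0, 5, 1, 1, 1, 0]
  ready (indeg=0): [0, 2, 7]
  pop 0: no out-edges | ready=[2, 7] | order so far=[0]
  pop 2: indeg[3]->4 | ready=[7] | order so far=[0, 2]
  pop 7: indeg[3]->3; indeg[4]->0; indeg[6]->0 | ready=[4, 6] | order so far=[0, 2, 7]
  pop 4: no out-edges | ready=[6] | order so far=[0, 2, 7, 4]
  pop 6: indeg[1]->0; indeg[3]->2; indeg[5]->0 | ready=[1, 5] | order so far=[0, 2, 7, 4, 6]
  pop 1: indeg[3]->1 | ready=[5] | order so far=[0, 2, 7, 4, 6, 1]
  pop 5: indeg[3]->0 | ready=[3] | order so far=[0, 2, 7, 4, 6, 1, 5]
  pop 3: no out-edges | ready=[] | order so far=[0, 2, 7, 4, 6, 1, 5, 3]
  Result: [0, 2, 7, 4, 6, 1, 5, 3]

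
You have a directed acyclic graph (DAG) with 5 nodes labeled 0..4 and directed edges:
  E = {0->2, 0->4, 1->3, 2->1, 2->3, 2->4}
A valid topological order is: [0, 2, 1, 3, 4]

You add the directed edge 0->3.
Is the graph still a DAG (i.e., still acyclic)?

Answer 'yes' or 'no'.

Answer: yes

Derivation:
Given toposort: [0, 2, 1, 3, 4]
Position of 0: index 0; position of 3: index 3
New edge 0->3: forward
Forward edge: respects the existing order. Still a DAG, same toposort still valid.
Still a DAG? yes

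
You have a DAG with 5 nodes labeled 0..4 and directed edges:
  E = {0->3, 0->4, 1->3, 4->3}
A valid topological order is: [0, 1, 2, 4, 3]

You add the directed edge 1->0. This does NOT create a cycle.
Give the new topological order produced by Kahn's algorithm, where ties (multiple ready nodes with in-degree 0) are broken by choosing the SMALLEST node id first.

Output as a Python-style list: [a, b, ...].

Answer: [1, 0, 2, 4, 3]

Derivation:
Old toposort: [0, 1, 2, 4, 3]
Added edge: 1->0
Position of 1 (1) > position of 0 (0). Must reorder: 1 must now come before 0.
Run Kahn's algorithm (break ties by smallest node id):
  initial in-degrees: [1, 0, 0, 3, 1]
  ready (indeg=0): [1, 2]
  pop 1: indeg[0]->0; indeg[3]->2 | ready=[0, 2] | order so far=[1]
  pop 0: indeg[3]->1; indeg[4]->0 | ready=[2, 4] | order so far=[1, 0]
  pop 2: no out-edges | ready=[4] | order so far=[1, 0, 2]
  pop 4: indeg[3]->0 | ready=[3] | order so far=[1, 0, 2, 4]
  pop 3: no out-edges | ready=[] | order so far=[1, 0, 2, 4, 3]
  Result: [1, 0, 2, 4, 3]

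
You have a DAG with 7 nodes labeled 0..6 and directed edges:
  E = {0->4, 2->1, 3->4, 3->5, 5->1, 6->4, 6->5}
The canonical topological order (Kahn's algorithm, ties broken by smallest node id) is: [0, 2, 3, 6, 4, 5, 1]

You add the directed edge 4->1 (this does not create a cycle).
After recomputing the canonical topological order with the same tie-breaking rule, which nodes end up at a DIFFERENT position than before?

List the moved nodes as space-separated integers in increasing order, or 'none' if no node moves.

Old toposort: [0, 2, 3, 6, 4, 5, 1]
Added edge 4->1
Recompute Kahn (smallest-id tiebreak):
  initial in-degrees: [0, 3, 0, 0, 3, 2, 0]
  ready (indeg=0): [0, 2, 3, 6]
  pop 0: indeg[4]->2 | ready=[2, 3, 6] | order so far=[0]
  pop 2: indeg[1]->2 | ready=[3, 6] | order so far=[0, 2]
  pop 3: indeg[4]->1; indeg[5]->1 | ready=[6] | order so far=[0, 2, 3]
  pop 6: indeg[4]->0; indeg[5]->0 | ready=[4, 5] | order so far=[0, 2, 3, 6]
  pop 4: indeg[1]->1 | ready=[5] | order so far=[0, 2, 3, 6, 4]
  pop 5: indeg[1]->0 | ready=[1] | order so far=[0, 2, 3, 6, 4, 5]
  pop 1: no out-edges | ready=[] | order so far=[0, 2, 3, 6, 4, 5, 1]
New canonical toposort: [0, 2, 3, 6, 4, 5, 1]
Compare positions:
  Node 0: index 0 -> 0 (same)
  Node 1: index 6 -> 6 (same)
  Node 2: index 1 -> 1 (same)
  Node 3: index 2 -> 2 (same)
  Node 4: index 4 -> 4 (same)
  Node 5: index 5 -> 5 (same)
  Node 6: index 3 -> 3 (same)
Nodes that changed position: none

Answer: none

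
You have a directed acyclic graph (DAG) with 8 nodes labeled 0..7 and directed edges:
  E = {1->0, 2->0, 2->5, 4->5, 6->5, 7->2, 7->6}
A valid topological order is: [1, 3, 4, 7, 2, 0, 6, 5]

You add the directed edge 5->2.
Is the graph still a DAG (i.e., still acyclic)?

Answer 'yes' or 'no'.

Answer: no

Derivation:
Given toposort: [1, 3, 4, 7, 2, 0, 6, 5]
Position of 5: index 7; position of 2: index 4
New edge 5->2: backward (u after v in old order)
Backward edge: old toposort is now invalid. Check if this creates a cycle.
Does 2 already reach 5? Reachable from 2: [0, 2, 5]. YES -> cycle!
Still a DAG? no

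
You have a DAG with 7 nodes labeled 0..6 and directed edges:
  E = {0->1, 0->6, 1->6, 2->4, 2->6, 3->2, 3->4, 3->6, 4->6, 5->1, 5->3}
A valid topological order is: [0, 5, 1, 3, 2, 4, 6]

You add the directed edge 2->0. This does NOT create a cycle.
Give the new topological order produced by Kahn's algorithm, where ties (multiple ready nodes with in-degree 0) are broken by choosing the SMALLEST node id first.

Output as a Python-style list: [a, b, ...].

Old toposort: [0, 5, 1, 3, 2, 4, 6]
Added edge: 2->0
Position of 2 (4) > position of 0 (0). Must reorder: 2 must now come before 0.
Run Kahn's algorithm (break ties by smallest node id):
  initial in-degrees: [1, 2, 1, 1, 2, 0, 5]
  ready (indeg=0): [5]
  pop 5: indeg[1]->1; indeg[3]->0 | ready=[3] | order so far=[5]
  pop 3: indeg[2]->0; indeg[4]->1; indeg[6]->4 | ready=[2] | order so far=[5, 3]
  pop 2: indeg[0]->0; indeg[4]->0; indeg[6]->3 | ready=[0, 4] | order so far=[5, 3, 2]
  pop 0: indeg[1]->0; indeg[6]->2 | ready=[1, 4] | order so far=[5, 3, 2, 0]
  pop 1: indeg[6]->1 | ready=[4] | order so far=[5, 3, 2, 0, 1]
  pop 4: indeg[6]->0 | ready=[6] | order so far=[5, 3, 2, 0, 1, 4]
  pop 6: no out-edges | ready=[] | order so far=[5, 3, 2, 0, 1, 4, 6]
  Result: [5, 3, 2, 0, 1, 4, 6]

Answer: [5, 3, 2, 0, 1, 4, 6]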